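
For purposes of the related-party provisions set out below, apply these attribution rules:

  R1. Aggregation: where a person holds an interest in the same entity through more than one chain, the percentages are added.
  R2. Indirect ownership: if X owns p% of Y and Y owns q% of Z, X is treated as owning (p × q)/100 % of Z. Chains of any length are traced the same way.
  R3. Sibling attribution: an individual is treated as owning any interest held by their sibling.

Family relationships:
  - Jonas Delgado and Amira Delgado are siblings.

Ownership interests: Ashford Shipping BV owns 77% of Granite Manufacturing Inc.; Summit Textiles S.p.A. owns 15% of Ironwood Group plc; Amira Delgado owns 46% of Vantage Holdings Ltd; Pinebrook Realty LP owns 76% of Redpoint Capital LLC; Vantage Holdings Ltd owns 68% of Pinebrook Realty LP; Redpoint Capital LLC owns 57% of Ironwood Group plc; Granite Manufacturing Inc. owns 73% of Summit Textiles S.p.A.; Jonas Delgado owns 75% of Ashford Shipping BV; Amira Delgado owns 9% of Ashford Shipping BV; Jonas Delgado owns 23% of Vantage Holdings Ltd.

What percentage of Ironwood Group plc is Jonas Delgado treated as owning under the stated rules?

By sibling attribution (R3), Jonas Delgado is treated as also owning Amira Delgado's interest in Vantage Holdings Ltd, giving 23% + 46% = 69%.
By sibling attribution (R3), Jonas Delgado is treated as also owning Amira Delgado's interest in Ashford Shipping BV, giving 75% + 9% = 84%.
Chain via Vantage Holdings Ltd → Pinebrook Realty LP → Redpoint Capital LLC (R2): 69% × 68% × 76% × 57% = 20.325744% of Ironwood Group plc.
Chain via Ashford Shipping BV → Granite Manufacturing Inc. → Summit Textiles S.p.A. (R2): 84% × 77% × 73% × 15% = 7.08246% of Ironwood Group plc.
Aggregating (R1): 20.325744% + 7.08246% = 27.408204%.

27.408204%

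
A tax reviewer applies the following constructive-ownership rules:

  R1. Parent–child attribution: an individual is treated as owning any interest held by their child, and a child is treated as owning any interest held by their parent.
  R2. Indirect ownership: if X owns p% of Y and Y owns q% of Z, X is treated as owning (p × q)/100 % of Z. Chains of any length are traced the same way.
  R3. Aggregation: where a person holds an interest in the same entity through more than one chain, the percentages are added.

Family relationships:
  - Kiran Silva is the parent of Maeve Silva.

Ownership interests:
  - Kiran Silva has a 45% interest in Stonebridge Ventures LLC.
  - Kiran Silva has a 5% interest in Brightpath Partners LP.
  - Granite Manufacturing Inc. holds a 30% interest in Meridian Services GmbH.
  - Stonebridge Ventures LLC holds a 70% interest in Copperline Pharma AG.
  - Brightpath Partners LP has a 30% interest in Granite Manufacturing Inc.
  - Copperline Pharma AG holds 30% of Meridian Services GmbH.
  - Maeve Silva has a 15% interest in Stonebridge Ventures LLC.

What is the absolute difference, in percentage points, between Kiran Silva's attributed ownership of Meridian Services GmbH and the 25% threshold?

11.95

By parent–child attribution (R1), Kiran Silva is treated as also owning Maeve Silva's interest in Stonebridge Ventures LLC, giving 45% + 15% = 60%.
Chain via Stonebridge Ventures LLC → Copperline Pharma AG (R2): 60% × 70% × 30% = 12.6% of Meridian Services GmbH.
Chain via Brightpath Partners LP → Granite Manufacturing Inc. (R2): 5% × 30% × 30% = 0.45% of Meridian Services GmbH.
Aggregating (R3): 12.6% + 0.45% = 13.05%.
13.05% falls short of the 25% threshold by 11.95 percentage points.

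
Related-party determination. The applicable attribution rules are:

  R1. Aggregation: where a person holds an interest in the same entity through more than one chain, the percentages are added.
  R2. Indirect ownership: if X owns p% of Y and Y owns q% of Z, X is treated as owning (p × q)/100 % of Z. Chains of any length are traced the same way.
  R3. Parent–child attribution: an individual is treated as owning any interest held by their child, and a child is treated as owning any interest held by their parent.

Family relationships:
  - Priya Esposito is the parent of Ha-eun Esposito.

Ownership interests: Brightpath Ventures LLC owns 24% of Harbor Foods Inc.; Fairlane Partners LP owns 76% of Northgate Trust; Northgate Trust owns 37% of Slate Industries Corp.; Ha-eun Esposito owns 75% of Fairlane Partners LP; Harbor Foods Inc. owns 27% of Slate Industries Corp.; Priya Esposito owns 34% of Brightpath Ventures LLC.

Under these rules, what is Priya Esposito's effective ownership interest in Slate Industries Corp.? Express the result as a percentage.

By parent–child attribution (R3), Priya Esposito is treated as owning Ha-eun Esposito's 75% interest in Fairlane Partners LP.
Chain via Brightpath Ventures LLC → Harbor Foods Inc. (R2): 34% × 24% × 27% = 2.2032% of Slate Industries Corp.
Chain via Fairlane Partners LP → Northgate Trust (R2): 75% × 76% × 37% = 21.09% of Slate Industries Corp.
Aggregating (R1): 2.2032% + 21.09% = 23.2932%.

23.2932%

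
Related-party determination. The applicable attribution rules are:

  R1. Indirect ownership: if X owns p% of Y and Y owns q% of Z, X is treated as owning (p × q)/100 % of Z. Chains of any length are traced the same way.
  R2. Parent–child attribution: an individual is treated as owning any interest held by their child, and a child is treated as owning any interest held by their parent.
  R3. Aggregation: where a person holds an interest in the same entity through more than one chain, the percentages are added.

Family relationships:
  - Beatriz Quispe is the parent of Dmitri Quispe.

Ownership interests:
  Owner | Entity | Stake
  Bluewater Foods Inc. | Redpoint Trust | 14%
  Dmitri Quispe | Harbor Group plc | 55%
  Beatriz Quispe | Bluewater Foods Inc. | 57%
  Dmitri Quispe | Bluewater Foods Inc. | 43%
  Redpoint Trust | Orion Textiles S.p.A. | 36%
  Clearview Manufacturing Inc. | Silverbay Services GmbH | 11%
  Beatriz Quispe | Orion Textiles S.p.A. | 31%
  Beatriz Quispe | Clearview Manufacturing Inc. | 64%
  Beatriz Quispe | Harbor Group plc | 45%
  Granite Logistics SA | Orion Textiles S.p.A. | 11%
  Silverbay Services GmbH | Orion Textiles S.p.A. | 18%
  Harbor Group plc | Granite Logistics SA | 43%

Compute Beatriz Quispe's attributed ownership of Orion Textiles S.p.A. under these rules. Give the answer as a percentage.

By parent–child attribution (R2), Beatriz Quispe is treated as also owning Dmitri Quispe's interest in Harbor Group plc, giving 45% + 55% = 100%.
By parent–child attribution (R2), Beatriz Quispe is treated as also owning Dmitri Quispe's interest in Bluewater Foods Inc, giving 57% + 43% = 100%.
Chain via Harbor Group plc → Granite Logistics SA (R1): 100% × 43% × 11% = 4.73% of Orion Textiles S.p.A.
Chain via Bluewater Foods Inc. → Redpoint Trust (R1): 100% × 14% × 36% = 5.04% of Orion Textiles S.p.A.
Chain via Clearview Manufacturing Inc. → Silverbay Services GmbH (R1): 64% × 11% × 18% = 1.2672% of Orion Textiles S.p.A.
Direct interest in Orion Textiles S.p.A: 31%.
Aggregating (R3): 4.73% + 5.04% + 1.2672% + 31% = 42.0372%.

42.0372%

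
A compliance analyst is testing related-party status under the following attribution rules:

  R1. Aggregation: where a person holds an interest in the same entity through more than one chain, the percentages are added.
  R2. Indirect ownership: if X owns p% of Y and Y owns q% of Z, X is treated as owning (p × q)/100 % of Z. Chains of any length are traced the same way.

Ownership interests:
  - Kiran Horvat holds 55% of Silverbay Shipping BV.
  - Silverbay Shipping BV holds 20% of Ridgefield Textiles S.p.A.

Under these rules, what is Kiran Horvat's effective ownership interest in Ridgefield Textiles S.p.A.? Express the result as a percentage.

Chain via Silverbay Shipping BV (R2): 55% × 20% = 11% of Ridgefield Textiles S.p.A.

11%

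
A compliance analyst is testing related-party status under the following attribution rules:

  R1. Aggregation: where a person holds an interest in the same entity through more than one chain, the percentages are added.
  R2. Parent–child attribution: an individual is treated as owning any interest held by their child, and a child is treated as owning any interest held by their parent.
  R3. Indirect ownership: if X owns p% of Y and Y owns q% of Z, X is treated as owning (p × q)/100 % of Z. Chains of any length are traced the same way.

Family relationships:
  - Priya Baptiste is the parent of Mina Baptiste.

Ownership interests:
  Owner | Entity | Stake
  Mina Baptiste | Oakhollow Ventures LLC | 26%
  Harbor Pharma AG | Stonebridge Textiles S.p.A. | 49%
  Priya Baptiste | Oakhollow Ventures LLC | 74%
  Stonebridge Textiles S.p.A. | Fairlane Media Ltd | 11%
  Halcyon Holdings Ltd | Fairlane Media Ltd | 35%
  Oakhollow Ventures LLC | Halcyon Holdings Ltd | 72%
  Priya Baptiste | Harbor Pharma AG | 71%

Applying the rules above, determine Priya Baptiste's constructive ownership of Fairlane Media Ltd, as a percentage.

By parent–child attribution (R2), Priya Baptiste is treated as also owning Mina Baptiste's interest in Oakhollow Ventures LLC, giving 74% + 26% = 100%.
Chain via Oakhollow Ventures LLC → Halcyon Holdings Ltd (R3): 100% × 72% × 35% = 25.2% of Fairlane Media Ltd.
Chain via Harbor Pharma AG → Stonebridge Textiles S.p.A. (R3): 71% × 49% × 11% = 3.8269% of Fairlane Media Ltd.
Aggregating (R1): 25.2% + 3.8269% = 29.0269%.

29.0269%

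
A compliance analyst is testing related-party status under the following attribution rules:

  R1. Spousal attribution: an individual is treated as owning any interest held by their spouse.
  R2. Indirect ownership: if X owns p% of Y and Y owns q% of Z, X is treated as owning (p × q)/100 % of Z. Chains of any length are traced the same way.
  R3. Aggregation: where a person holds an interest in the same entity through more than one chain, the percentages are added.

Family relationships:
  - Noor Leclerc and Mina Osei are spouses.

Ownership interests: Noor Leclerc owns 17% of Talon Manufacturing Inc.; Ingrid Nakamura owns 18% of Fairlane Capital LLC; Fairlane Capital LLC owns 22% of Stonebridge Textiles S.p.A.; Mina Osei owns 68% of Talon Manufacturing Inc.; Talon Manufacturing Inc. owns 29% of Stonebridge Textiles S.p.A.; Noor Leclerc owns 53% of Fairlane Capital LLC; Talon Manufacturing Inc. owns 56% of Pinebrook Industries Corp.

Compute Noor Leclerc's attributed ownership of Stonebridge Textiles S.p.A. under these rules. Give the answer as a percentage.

36.31%

By spousal attribution (R1), Noor Leclerc is treated as also owning Mina Osei's interest in Talon Manufacturing Inc, giving 17% + 68% = 85%.
Chain via Talon Manufacturing Inc. (R2): 85% × 29% = 24.65% of Stonebridge Textiles S.p.A.
Chain via Fairlane Capital LLC (R2): 53% × 22% = 11.66% of Stonebridge Textiles S.p.A.
Aggregating (R3): 24.65% + 11.66% = 36.31%.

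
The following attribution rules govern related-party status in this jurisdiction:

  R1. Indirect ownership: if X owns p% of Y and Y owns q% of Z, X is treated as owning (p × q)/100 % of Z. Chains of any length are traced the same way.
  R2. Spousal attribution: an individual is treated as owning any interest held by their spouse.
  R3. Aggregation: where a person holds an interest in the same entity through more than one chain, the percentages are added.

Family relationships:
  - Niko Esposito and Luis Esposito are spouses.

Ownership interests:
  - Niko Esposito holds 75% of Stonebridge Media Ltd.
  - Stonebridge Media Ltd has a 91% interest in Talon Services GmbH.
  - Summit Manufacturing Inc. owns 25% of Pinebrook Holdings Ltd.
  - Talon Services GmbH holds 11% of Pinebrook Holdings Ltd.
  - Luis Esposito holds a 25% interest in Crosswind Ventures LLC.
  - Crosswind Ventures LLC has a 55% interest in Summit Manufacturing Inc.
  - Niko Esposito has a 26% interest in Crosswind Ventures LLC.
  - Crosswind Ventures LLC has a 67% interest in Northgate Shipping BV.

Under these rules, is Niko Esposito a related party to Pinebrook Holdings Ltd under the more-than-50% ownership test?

By spousal attribution (R2), Niko Esposito is treated as also owning Luis Esposito's interest in Crosswind Ventures LLC, giving 26% + 25% = 51%.
Chain via Stonebridge Media Ltd → Talon Services GmbH (R1): 75% × 91% × 11% = 7.5075% of Pinebrook Holdings Ltd.
Chain via Crosswind Ventures LLC → Summit Manufacturing Inc. (R1): 51% × 55% × 25% = 7.0125% of Pinebrook Holdings Ltd.
Aggregating (R3): 7.5075% + 7.0125% = 14.52%.
14.52% does not exceed the 50% threshold, so Niko is not a related party to Pinebrook Holdings Ltd.

No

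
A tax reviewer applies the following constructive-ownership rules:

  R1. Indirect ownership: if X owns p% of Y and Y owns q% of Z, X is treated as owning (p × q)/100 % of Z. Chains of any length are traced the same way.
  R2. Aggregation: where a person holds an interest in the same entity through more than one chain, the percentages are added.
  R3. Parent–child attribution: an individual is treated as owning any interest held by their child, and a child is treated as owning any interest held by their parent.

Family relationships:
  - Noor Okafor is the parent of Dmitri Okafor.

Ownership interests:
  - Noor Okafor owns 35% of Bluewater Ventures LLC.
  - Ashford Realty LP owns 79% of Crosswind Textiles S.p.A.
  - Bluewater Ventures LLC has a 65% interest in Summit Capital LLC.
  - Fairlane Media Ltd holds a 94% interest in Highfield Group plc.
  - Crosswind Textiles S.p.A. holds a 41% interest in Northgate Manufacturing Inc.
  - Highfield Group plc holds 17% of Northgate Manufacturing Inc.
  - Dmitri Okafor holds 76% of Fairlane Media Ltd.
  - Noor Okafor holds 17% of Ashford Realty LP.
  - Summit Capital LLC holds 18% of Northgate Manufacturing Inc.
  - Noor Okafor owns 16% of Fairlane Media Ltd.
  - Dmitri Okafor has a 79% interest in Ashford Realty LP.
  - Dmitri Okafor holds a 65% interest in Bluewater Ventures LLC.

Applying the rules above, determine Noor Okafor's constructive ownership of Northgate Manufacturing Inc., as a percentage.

57.496%

By parent–child attribution (R3), Noor Okafor is treated as also owning Dmitri Okafor's interest in Bluewater Ventures LLC, giving 35% + 65% = 100%.
By parent–child attribution (R3), Noor Okafor is treated as also owning Dmitri Okafor's interest in Ashford Realty LP, giving 17% + 79% = 96%.
By parent–child attribution (R3), Noor Okafor is treated as also owning Dmitri Okafor's interest in Fairlane Media Ltd, giving 16% + 76% = 92%.
Chain via Bluewater Ventures LLC → Summit Capital LLC (R1): 100% × 65% × 18% = 11.7% of Northgate Manufacturing Inc.
Chain via Ashford Realty LP → Crosswind Textiles S.p.A. (R1): 96% × 79% × 41% = 31.0944% of Northgate Manufacturing Inc.
Chain via Fairlane Media Ltd → Highfield Group plc (R1): 92% × 94% × 17% = 14.7016% of Northgate Manufacturing Inc.
Aggregating (R2): 11.7% + 31.0944% + 14.7016% = 57.496%.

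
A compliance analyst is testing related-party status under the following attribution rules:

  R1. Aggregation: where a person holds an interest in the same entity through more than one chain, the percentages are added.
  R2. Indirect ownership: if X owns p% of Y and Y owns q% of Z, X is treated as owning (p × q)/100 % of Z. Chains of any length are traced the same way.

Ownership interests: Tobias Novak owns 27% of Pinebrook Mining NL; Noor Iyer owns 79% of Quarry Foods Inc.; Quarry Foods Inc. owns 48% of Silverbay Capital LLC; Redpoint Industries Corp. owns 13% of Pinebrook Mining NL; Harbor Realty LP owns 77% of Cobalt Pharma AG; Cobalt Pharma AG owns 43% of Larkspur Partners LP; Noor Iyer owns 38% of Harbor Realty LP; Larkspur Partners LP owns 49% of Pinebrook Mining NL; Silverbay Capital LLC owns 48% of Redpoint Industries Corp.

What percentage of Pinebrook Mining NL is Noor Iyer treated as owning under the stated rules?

8.53129%

Chain via Harbor Realty LP → Cobalt Pharma AG → Larkspur Partners LP (R2): 38% × 77% × 43% × 49% = 6.165082% of Pinebrook Mining NL.
Chain via Quarry Foods Inc. → Silverbay Capital LLC → Redpoint Industries Corp. (R2): 79% × 48% × 48% × 13% = 2.366208% of Pinebrook Mining NL.
Aggregating (R1): 6.165082% + 2.366208% = 8.53129%.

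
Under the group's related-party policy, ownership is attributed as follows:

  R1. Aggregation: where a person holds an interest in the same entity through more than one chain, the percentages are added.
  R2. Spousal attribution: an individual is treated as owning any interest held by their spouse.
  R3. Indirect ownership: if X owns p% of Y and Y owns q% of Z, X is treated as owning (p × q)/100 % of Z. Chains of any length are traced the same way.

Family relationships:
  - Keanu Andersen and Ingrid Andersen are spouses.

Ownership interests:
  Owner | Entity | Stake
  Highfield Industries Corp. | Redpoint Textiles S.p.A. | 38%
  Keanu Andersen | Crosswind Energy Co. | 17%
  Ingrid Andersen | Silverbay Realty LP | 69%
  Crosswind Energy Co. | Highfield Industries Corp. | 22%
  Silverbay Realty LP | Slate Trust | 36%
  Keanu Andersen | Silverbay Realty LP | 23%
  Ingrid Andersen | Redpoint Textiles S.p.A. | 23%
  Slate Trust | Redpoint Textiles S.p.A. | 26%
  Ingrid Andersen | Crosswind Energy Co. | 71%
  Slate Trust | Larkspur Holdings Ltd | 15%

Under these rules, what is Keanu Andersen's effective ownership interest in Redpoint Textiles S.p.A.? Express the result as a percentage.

38.968%

By spousal attribution (R2), Keanu Andersen is treated as also owning Ingrid Andersen's interest in Silverbay Realty LP, giving 23% + 69% = 92%.
By spousal attribution (R2), Keanu Andersen is treated as also owning Ingrid Andersen's interest in Crosswind Energy Co, giving 17% + 71% = 88%.
By spousal attribution (R2), Keanu Andersen is treated as owning Ingrid Andersen's 23% interest in Redpoint Textiles S.p.A.
Chain via Silverbay Realty LP → Slate Trust (R3): 92% × 36% × 26% = 8.6112% of Redpoint Textiles S.p.A.
Chain via Crosswind Energy Co. → Highfield Industries Corp. (R3): 88% × 22% × 38% = 7.3568% of Redpoint Textiles S.p.A.
Direct interest in Redpoint Textiles S.p.A: 23%.
Aggregating (R1): 8.6112% + 7.3568% + 23% = 38.968%.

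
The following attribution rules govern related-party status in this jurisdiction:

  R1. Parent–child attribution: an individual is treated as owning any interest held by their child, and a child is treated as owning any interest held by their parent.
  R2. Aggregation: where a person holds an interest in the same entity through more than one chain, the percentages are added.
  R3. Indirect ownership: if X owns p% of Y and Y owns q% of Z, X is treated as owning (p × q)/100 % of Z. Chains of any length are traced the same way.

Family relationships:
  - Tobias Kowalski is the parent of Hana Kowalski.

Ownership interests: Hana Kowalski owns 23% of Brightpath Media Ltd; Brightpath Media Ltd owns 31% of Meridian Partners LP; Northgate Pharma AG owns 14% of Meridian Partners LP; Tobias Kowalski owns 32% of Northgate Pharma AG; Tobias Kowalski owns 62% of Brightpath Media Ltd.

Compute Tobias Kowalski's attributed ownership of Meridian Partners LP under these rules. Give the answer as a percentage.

30.83%

By parent–child attribution (R1), Tobias Kowalski is treated as also owning Hana Kowalski's interest in Brightpath Media Ltd, giving 62% + 23% = 85%.
Chain via Northgate Pharma AG (R3): 32% × 14% = 4.48% of Meridian Partners LP.
Chain via Brightpath Media Ltd (R3): 85% × 31% = 26.35% of Meridian Partners LP.
Aggregating (R2): 4.48% + 26.35% = 30.83%.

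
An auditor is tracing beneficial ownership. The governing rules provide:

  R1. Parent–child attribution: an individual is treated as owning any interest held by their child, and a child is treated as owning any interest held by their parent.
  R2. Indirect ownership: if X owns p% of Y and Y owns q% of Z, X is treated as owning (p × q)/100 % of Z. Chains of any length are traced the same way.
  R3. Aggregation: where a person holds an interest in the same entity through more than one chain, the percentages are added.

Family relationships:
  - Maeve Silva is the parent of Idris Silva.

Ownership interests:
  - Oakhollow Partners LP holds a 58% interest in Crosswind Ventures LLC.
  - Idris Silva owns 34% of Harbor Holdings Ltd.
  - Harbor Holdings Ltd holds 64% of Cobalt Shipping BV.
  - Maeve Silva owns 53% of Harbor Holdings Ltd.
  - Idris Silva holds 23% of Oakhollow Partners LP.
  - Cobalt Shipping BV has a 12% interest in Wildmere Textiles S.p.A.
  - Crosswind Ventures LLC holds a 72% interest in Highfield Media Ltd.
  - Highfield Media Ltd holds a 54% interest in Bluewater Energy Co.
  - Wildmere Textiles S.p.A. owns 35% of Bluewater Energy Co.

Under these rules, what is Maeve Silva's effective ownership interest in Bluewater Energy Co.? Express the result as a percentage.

By parent–child attribution (R1), Maeve Silva is treated as also owning Idris Silva's interest in Harbor Holdings Ltd, giving 53% + 34% = 87%.
By parent–child attribution (R1), Maeve Silva is treated as owning Idris Silva's 23% interest in Oakhollow Partners LP.
Chain via Harbor Holdings Ltd → Cobalt Shipping BV → Wildmere Textiles S.p.A. (R2): 87% × 64% × 12% × 35% = 2.33856% of Bluewater Energy Co.
Chain via Oakhollow Partners LP → Crosswind Ventures LLC → Highfield Media Ltd (R2): 23% × 58% × 72% × 54% = 5.186592% of Bluewater Energy Co.
Aggregating (R3): 2.33856% + 5.186592% = 7.525152%.

7.525152%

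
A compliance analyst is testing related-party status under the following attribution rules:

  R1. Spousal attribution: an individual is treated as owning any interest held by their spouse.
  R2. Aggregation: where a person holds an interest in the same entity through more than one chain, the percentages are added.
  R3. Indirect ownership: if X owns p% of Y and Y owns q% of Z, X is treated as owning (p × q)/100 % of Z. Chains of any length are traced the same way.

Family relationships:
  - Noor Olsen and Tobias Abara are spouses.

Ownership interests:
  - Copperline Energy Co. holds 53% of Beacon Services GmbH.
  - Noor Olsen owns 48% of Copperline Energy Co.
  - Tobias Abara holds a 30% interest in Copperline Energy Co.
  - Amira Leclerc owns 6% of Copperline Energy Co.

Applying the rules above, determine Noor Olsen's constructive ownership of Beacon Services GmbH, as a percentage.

By spousal attribution (R1), Noor Olsen is treated as also owning Tobias Abara's interest in Copperline Energy Co, giving 48% + 30% = 78%.
Chain via Copperline Energy Co. (R3): 78% × 53% = 41.34% of Beacon Services GmbH.

41.34%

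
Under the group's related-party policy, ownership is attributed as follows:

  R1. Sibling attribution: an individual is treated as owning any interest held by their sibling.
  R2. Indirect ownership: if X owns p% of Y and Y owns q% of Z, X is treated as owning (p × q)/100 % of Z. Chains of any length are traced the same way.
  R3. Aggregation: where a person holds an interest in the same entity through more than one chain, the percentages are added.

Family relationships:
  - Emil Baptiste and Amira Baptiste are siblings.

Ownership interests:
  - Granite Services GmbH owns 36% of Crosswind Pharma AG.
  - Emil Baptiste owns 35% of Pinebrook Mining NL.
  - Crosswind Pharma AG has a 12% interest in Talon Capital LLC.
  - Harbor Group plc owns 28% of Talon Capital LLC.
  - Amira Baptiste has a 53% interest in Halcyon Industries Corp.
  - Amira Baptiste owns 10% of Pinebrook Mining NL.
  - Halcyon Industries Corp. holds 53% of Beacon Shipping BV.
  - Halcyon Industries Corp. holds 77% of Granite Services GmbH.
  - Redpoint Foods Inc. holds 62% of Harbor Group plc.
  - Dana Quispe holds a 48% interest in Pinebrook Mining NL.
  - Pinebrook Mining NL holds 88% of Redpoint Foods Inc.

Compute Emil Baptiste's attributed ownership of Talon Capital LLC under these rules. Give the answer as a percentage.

By sibling attribution (R1), Emil Baptiste is treated as also owning Amira Baptiste's interest in Pinebrook Mining NL, giving 35% + 10% = 45%.
By sibling attribution (R1), Emil Baptiste is treated as owning Amira Baptiste's 53% interest in Halcyon Industries Corp.
Chain via Pinebrook Mining NL → Redpoint Foods Inc. → Harbor Group plc (R2): 45% × 88% × 62% × 28% = 6.87456% of Talon Capital LLC.
Chain via Halcyon Industries Corp. → Granite Services GmbH → Crosswind Pharma AG (R2): 53% × 77% × 36% × 12% = 1.762992% of Talon Capital LLC.
Aggregating (R3): 6.87456% + 1.762992% = 8.637552%.

8.637552%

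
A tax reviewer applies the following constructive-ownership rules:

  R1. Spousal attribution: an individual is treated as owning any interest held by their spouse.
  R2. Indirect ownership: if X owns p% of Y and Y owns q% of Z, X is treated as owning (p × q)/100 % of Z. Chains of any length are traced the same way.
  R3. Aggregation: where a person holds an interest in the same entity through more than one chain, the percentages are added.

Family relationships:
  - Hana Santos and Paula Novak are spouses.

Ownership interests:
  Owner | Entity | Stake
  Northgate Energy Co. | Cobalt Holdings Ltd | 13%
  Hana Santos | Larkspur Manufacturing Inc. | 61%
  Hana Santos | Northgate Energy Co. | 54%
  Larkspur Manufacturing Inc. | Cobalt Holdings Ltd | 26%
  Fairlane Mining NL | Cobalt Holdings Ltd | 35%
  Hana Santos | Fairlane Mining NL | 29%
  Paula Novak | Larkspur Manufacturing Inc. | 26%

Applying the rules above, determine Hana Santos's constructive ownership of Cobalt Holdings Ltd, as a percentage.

39.79%

By spousal attribution (R1), Hana Santos is treated as also owning Paula Novak's interest in Larkspur Manufacturing Inc, giving 61% + 26% = 87%.
Chain via Larkspur Manufacturing Inc. (R2): 87% × 26% = 22.62% of Cobalt Holdings Ltd.
Chain via Northgate Energy Co. (R2): 54% × 13% = 7.02% of Cobalt Holdings Ltd.
Chain via Fairlane Mining NL (R2): 29% × 35% = 10.15% of Cobalt Holdings Ltd.
Aggregating (R3): 22.62% + 7.02% + 10.15% = 39.79%.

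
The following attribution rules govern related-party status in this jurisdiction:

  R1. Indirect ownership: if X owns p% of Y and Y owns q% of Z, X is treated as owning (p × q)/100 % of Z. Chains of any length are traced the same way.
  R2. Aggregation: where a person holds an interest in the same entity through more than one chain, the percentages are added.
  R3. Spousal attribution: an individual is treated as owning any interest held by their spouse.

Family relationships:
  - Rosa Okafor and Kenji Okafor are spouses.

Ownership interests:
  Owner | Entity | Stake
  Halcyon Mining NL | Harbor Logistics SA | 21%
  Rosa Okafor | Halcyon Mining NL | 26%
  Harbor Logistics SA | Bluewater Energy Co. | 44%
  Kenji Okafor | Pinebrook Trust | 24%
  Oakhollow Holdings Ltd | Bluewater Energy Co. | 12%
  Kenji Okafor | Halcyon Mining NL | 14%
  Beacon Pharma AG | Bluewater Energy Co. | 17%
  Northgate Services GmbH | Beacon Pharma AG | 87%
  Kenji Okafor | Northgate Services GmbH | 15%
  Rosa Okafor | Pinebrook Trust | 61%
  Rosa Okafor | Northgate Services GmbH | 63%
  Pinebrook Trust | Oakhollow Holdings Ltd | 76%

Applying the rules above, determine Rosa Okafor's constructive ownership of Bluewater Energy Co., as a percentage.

By spousal attribution (R3), Rosa Okafor is treated as also owning Kenji Okafor's interest in Halcyon Mining NL, giving 26% + 14% = 40%.
By spousal attribution (R3), Rosa Okafor is treated as also owning Kenji Okafor's interest in Pinebrook Trust, giving 61% + 24% = 85%.
By spousal attribution (R3), Rosa Okafor is treated as also owning Kenji Okafor's interest in Northgate Services GmbH, giving 63% + 15% = 78%.
Chain via Halcyon Mining NL → Harbor Logistics SA (R1): 40% × 21% × 44% = 3.696% of Bluewater Energy Co.
Chain via Pinebrook Trust → Oakhollow Holdings Ltd (R1): 85% × 76% × 12% = 7.752% of Bluewater Energy Co.
Chain via Northgate Services GmbH → Beacon Pharma AG (R1): 78% × 87% × 17% = 11.5362% of Bluewater Energy Co.
Aggregating (R2): 3.696% + 7.752% + 11.5362% = 22.9842%.

22.9842%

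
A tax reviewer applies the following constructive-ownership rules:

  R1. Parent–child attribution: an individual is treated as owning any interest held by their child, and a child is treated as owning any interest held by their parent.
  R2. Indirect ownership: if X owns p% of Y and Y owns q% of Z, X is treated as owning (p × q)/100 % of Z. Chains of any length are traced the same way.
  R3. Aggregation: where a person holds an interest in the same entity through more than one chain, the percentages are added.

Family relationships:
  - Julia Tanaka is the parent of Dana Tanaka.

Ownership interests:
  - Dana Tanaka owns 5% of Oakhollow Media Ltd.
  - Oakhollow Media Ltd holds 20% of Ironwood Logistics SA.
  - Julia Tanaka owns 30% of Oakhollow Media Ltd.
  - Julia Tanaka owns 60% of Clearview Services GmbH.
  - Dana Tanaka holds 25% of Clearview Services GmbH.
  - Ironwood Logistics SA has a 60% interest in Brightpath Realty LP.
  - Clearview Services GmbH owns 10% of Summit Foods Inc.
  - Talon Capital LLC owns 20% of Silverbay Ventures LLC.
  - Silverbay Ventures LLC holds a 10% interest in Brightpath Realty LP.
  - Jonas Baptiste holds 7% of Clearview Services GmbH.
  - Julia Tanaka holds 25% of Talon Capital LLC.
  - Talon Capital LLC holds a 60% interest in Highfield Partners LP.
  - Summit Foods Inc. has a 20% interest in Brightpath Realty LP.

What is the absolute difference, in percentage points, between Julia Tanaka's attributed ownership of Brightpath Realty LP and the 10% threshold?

By parent–child attribution (R1), Julia Tanaka is treated as also owning Dana Tanaka's interest in Oakhollow Media Ltd, giving 30% + 5% = 35%.
By parent–child attribution (R1), Julia Tanaka is treated as also owning Dana Tanaka's interest in Clearview Services GmbH, giving 60% + 25% = 85%.
Chain via Oakhollow Media Ltd → Ironwood Logistics SA (R2): 35% × 20% × 60% = 4.2% of Brightpath Realty LP.
Chain via Talon Capital LLC → Silverbay Ventures LLC (R2): 25% × 20% × 10% = 0.5% of Brightpath Realty LP.
Chain via Clearview Services GmbH → Summit Foods Inc. (R2): 85% × 10% × 20% = 1.7% of Brightpath Realty LP.
Aggregating (R3): 4.2% + 0.5% + 1.7% = 6.4%.
6.4% falls short of the 10% threshold by 3.6 percentage points.

3.6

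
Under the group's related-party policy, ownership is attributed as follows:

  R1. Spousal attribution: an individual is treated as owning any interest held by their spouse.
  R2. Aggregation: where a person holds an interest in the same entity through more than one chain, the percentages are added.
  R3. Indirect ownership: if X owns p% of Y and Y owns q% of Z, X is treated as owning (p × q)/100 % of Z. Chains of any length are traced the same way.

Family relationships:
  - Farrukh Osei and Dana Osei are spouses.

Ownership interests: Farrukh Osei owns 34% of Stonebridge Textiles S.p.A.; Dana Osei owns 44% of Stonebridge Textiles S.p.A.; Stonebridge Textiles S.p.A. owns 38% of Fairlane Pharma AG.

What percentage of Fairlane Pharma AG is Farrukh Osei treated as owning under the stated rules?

29.64%

By spousal attribution (R1), Farrukh Osei is treated as also owning Dana Osei's interest in Stonebridge Textiles S.p.A, giving 34% + 44% = 78%.
Chain via Stonebridge Textiles S.p.A. (R3): 78% × 38% = 29.64% of Fairlane Pharma AG.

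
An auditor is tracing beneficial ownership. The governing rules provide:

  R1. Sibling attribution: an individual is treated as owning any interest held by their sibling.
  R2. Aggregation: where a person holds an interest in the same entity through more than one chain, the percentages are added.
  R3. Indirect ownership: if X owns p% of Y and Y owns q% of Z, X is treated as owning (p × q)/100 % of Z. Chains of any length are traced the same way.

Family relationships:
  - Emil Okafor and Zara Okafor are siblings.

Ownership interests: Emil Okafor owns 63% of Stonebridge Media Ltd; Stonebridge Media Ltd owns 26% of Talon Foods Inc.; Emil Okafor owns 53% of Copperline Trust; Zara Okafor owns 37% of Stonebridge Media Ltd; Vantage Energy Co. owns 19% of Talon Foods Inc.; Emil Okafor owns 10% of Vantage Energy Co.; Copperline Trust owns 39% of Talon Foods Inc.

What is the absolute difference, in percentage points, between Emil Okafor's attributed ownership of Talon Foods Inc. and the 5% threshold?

43.57

By sibling attribution (R1), Emil Okafor is treated as also owning Zara Okafor's interest in Stonebridge Media Ltd, giving 63% + 37% = 100%.
Chain via Copperline Trust (R3): 53% × 39% = 20.67% of Talon Foods Inc.
Chain via Vantage Energy Co. (R3): 10% × 19% = 1.9% of Talon Foods Inc.
Chain via Stonebridge Media Ltd (R3): 100% × 26% = 26% of Talon Foods Inc.
Aggregating (R2): 20.67% + 1.9% + 26% = 48.57%.
48.57% exceeds the 5% threshold by 43.57 percentage points.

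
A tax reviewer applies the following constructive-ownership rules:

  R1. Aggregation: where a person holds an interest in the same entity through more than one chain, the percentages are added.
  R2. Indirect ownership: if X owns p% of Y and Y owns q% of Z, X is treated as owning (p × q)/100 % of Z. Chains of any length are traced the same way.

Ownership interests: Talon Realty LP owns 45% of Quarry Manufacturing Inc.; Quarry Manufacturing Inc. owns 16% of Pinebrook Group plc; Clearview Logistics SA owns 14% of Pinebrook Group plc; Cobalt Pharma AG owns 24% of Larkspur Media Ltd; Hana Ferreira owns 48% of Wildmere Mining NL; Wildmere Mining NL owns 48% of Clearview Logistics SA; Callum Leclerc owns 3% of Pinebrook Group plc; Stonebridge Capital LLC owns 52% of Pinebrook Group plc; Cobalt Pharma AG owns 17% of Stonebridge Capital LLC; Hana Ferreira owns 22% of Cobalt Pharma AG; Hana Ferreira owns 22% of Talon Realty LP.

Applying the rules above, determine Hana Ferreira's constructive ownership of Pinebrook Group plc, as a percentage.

6.7544%

Chain via Wildmere Mining NL → Clearview Logistics SA (R2): 48% × 48% × 14% = 3.2256% of Pinebrook Group plc.
Chain via Talon Realty LP → Quarry Manufacturing Inc. (R2): 22% × 45% × 16% = 1.584% of Pinebrook Group plc.
Chain via Cobalt Pharma AG → Stonebridge Capital LLC (R2): 22% × 17% × 52% = 1.9448% of Pinebrook Group plc.
Aggregating (R1): 3.2256% + 1.584% + 1.9448% = 6.7544%.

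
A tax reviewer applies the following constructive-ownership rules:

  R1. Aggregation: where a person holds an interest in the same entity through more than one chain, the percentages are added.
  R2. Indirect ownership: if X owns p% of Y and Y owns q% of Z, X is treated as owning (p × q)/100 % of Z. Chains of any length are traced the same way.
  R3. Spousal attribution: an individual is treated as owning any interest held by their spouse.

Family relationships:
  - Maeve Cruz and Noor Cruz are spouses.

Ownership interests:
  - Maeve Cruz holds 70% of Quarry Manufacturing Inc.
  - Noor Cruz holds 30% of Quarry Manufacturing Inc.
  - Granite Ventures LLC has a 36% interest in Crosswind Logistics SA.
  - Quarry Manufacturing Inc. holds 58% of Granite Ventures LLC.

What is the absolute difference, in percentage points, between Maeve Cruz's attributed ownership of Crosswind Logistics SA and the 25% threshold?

4.12

By spousal attribution (R3), Maeve Cruz is treated as also owning Noor Cruz's interest in Quarry Manufacturing Inc, giving 70% + 30% = 100%.
Chain via Quarry Manufacturing Inc. → Granite Ventures LLC (R2): 100% × 58% × 36% = 20.88% of Crosswind Logistics SA.
20.88% falls short of the 25% threshold by 4.12 percentage points.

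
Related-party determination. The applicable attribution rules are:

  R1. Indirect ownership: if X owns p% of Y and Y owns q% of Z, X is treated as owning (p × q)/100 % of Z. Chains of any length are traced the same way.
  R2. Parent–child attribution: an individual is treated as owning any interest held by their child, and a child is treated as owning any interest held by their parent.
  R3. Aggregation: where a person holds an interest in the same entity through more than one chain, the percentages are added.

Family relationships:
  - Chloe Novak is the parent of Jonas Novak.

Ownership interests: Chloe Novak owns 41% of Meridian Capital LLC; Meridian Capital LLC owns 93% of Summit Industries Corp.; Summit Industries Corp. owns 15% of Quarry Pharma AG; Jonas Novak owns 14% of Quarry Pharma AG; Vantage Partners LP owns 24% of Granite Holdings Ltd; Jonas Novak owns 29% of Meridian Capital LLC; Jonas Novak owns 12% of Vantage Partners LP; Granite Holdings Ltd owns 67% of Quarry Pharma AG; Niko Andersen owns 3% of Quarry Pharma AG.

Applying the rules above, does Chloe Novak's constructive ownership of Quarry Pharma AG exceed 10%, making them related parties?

Yes

By parent–child attribution (R2), Chloe Novak is treated as also owning Jonas Novak's interest in Meridian Capital LLC, giving 41% + 29% = 70%.
By parent–child attribution (R2), Chloe Novak is treated as owning Jonas Novak's 12% interest in Vantage Partners LP.
By parent–child attribution (R2), Chloe Novak is treated as owning Jonas Novak's 14% interest in Quarry Pharma AG.
Chain via Meridian Capital LLC → Summit Industries Corp. (R1): 70% × 93% × 15% = 9.765% of Quarry Pharma AG.
Chain via Vantage Partners LP → Granite Holdings Ltd (R1): 12% × 24% × 67% = 1.9296% of Quarry Pharma AG.
Direct interest in Quarry Pharma AG: 14%.
Aggregating (R3): 9.765% + 1.9296% + 14% = 25.6946%.
25.6946% exceeds the 10% threshold, so Chloe is a related party to Quarry Pharma AG.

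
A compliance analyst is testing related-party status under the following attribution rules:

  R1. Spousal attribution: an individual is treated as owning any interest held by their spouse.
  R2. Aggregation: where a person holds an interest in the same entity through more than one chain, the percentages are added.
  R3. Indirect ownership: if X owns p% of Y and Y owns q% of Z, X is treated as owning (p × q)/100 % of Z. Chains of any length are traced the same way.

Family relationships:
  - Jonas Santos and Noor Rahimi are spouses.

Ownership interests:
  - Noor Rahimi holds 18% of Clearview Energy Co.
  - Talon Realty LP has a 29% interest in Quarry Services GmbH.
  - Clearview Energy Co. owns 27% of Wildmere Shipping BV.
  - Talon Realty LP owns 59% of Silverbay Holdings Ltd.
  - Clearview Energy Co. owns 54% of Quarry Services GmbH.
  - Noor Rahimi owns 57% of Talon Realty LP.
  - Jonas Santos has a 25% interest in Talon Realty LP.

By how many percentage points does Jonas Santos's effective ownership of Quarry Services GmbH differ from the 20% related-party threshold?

13.5

By spousal attribution (R1), Jonas Santos is treated as also owning Noor Rahimi's interest in Talon Realty LP, giving 25% + 57% = 82%.
By spousal attribution (R1), Jonas Santos is treated as owning Noor Rahimi's 18% interest in Clearview Energy Co.
Chain via Talon Realty LP (R3): 82% × 29% = 23.78% of Quarry Services GmbH.
Chain via Clearview Energy Co. (R3): 18% × 54% = 9.72% of Quarry Services GmbH.
Aggregating (R2): 23.78% + 9.72% = 33.5%.
33.5% exceeds the 20% threshold by 13.5 percentage points.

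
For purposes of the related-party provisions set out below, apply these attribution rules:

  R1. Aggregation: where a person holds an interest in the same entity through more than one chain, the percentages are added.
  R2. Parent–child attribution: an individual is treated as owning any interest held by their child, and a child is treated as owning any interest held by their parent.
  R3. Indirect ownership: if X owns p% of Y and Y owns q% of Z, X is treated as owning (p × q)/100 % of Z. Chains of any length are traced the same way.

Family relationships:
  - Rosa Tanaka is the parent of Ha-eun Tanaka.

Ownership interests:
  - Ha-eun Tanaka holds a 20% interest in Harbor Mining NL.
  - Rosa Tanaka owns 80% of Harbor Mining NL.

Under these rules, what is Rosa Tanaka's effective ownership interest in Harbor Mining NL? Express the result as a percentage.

100%

By parent–child attribution (R2), Rosa Tanaka is treated as also owning Ha-eun Tanaka's interest in Harbor Mining NL, giving 80% + 20% = 100%.
Direct interest in Harbor Mining NL: 100%.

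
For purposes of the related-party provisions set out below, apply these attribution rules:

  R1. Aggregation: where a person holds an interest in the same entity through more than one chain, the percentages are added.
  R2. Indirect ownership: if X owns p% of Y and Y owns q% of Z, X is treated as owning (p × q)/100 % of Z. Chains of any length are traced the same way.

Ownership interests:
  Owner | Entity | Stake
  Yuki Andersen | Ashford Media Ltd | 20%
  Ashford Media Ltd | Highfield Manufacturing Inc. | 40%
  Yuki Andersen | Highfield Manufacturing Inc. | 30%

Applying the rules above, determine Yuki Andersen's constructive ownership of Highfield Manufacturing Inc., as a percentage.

38%

Chain via Ashford Media Ltd (R2): 20% × 40% = 8% of Highfield Manufacturing Inc.
Direct interest in Highfield Manufacturing Inc: 30%.
Aggregating (R1): 8% + 30% = 38%.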